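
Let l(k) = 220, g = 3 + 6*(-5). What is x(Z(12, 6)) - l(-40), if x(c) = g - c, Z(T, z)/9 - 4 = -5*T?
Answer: 257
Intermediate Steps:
g = -27 (g = 3 - 30 = -27)
Z(T, z) = 36 - 45*T (Z(T, z) = 36 + 9*(-5*T) = 36 - 45*T)
x(c) = -27 - c
x(Z(12, 6)) - l(-40) = (-27 - (36 - 45*12)) - 1*220 = (-27 - (36 - 540)) - 220 = (-27 - 1*(-504)) - 220 = (-27 + 504) - 220 = 477 - 220 = 257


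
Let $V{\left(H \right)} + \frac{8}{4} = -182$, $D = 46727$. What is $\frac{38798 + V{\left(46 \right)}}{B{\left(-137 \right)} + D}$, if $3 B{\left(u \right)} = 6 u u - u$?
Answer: $\frac{57921}{126466} \approx 0.458$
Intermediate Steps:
$V{\left(H \right)} = -184$ ($V{\left(H \right)} = -2 - 182 = -184$)
$B{\left(u \right)} = 2 u^{2} - \frac{u}{3}$ ($B{\left(u \right)} = \frac{6 u u - u}{3} = \frac{6 u^{2} - u}{3} = \frac{- u + 6 u^{2}}{3} = 2 u^{2} - \frac{u}{3}$)
$\frac{38798 + V{\left(46 \right)}}{B{\left(-137 \right)} + D} = \frac{38798 - 184}{\frac{1}{3} \left(-137\right) \left(-1 + 6 \left(-137\right)\right) + 46727} = \frac{38614}{\frac{1}{3} \left(-137\right) \left(-1 - 822\right) + 46727} = \frac{38614}{\frac{1}{3} \left(-137\right) \left(-823\right) + 46727} = \frac{38614}{\frac{112751}{3} + 46727} = \frac{38614}{\frac{252932}{3}} = 38614 \cdot \frac{3}{252932} = \frac{57921}{126466}$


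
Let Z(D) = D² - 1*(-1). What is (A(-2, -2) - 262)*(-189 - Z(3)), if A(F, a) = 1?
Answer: 51939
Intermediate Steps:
Z(D) = 1 + D² (Z(D) = D² + 1 = 1 + D²)
(A(-2, -2) - 262)*(-189 - Z(3)) = (1 - 262)*(-189 - (1 + 3²)) = -261*(-189 - (1 + 9)) = -261*(-189 - 1*10) = -261*(-189 - 10) = -261*(-199) = 51939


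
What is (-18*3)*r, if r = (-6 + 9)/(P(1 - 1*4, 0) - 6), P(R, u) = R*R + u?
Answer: -54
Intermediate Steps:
P(R, u) = u + R² (P(R, u) = R² + u = u + R²)
r = 1 (r = (-6 + 9)/((0 + (1 - 1*4)²) - 6) = 3/((0 + (1 - 4)²) - 6) = 3/((0 + (-3)²) - 6) = 3/((0 + 9) - 6) = 3/(9 - 6) = 3/3 = 3*(⅓) = 1)
(-18*3)*r = -18*3*1 = -54*1 = -54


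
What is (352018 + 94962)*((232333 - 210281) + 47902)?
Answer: 31268038920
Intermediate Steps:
(352018 + 94962)*((232333 - 210281) + 47902) = 446980*(22052 + 47902) = 446980*69954 = 31268038920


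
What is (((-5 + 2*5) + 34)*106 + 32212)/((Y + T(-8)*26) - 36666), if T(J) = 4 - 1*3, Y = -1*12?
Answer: -1069/1078 ≈ -0.99165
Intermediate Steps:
Y = -12
T(J) = 1 (T(J) = 4 - 3 = 1)
(((-5 + 2*5) + 34)*106 + 32212)/((Y + T(-8)*26) - 36666) = (((-5 + 2*5) + 34)*106 + 32212)/((-12 + 1*26) - 36666) = (((-5 + 10) + 34)*106 + 32212)/((-12 + 26) - 36666) = ((5 + 34)*106 + 32212)/(14 - 36666) = (39*106 + 32212)/(-36652) = (4134 + 32212)*(-1/36652) = 36346*(-1/36652) = -1069/1078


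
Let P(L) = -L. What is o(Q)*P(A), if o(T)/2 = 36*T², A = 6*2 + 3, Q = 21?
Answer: -476280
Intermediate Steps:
A = 15 (A = 12 + 3 = 15)
o(T) = 72*T² (o(T) = 2*(36*T²) = 72*T²)
o(Q)*P(A) = (72*21²)*(-1*15) = (72*441)*(-15) = 31752*(-15) = -476280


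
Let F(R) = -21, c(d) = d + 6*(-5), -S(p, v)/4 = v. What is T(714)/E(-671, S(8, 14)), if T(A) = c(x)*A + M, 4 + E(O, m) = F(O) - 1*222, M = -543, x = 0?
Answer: 21963/247 ≈ 88.919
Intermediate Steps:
S(p, v) = -4*v
c(d) = -30 + d (c(d) = d - 30 = -30 + d)
E(O, m) = -247 (E(O, m) = -4 + (-21 - 1*222) = -4 + (-21 - 222) = -4 - 243 = -247)
T(A) = -543 - 30*A (T(A) = (-30 + 0)*A - 543 = -30*A - 543 = -543 - 30*A)
T(714)/E(-671, S(8, 14)) = (-543 - 30*714)/(-247) = (-543 - 21420)*(-1/247) = -21963*(-1/247) = 21963/247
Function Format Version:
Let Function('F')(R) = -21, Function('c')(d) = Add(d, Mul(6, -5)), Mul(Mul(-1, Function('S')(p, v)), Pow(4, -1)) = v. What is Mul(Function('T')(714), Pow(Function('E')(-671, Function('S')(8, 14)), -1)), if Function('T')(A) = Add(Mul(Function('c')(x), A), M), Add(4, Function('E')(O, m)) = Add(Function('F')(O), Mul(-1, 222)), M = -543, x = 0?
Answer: Rational(21963, 247) ≈ 88.919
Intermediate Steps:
Function('S')(p, v) = Mul(-4, v)
Function('c')(d) = Add(-30, d) (Function('c')(d) = Add(d, -30) = Add(-30, d))
Function('E')(O, m) = -247 (Function('E')(O, m) = Add(-4, Add(-21, Mul(-1, 222))) = Add(-4, Add(-21, -222)) = Add(-4, -243) = -247)
Function('T')(A) = Add(-543, Mul(-30, A)) (Function('T')(A) = Add(Mul(Add(-30, 0), A), -543) = Add(Mul(-30, A), -543) = Add(-543, Mul(-30, A)))
Mul(Function('T')(714), Pow(Function('E')(-671, Function('S')(8, 14)), -1)) = Mul(Add(-543, Mul(-30, 714)), Pow(-247, -1)) = Mul(Add(-543, -21420), Rational(-1, 247)) = Mul(-21963, Rational(-1, 247)) = Rational(21963, 247)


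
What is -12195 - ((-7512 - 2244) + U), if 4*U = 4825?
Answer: -14581/4 ≈ -3645.3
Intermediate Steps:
U = 4825/4 (U = (¼)*4825 = 4825/4 ≈ 1206.3)
-12195 - ((-7512 - 2244) + U) = -12195 - ((-7512 - 2244) + 4825/4) = -12195 - (-9756 + 4825/4) = -12195 - 1*(-34199/4) = -12195 + 34199/4 = -14581/4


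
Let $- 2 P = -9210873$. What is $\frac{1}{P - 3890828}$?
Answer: $\frac{2}{1429217} \approx 1.3994 \cdot 10^{-6}$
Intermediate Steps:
$P = \frac{9210873}{2}$ ($P = \left(- \frac{1}{2}\right) \left(-9210873\right) = \frac{9210873}{2} \approx 4.6054 \cdot 10^{6}$)
$\frac{1}{P - 3890828} = \frac{1}{\frac{9210873}{2} - 3890828} = \frac{1}{\frac{1429217}{2}} = \frac{2}{1429217}$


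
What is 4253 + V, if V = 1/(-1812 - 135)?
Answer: 8280590/1947 ≈ 4253.0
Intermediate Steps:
V = -1/1947 (V = 1/(-1947) = -1/1947 ≈ -0.00051361)
4253 + V = 4253 - 1/1947 = 8280590/1947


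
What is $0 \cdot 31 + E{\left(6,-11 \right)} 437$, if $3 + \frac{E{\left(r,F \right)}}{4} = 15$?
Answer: $20976$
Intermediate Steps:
$E{\left(r,F \right)} = 48$ ($E{\left(r,F \right)} = -12 + 4 \cdot 15 = -12 + 60 = 48$)
$0 \cdot 31 + E{\left(6,-11 \right)} 437 = 0 \cdot 31 + 48 \cdot 437 = 0 + 20976 = 20976$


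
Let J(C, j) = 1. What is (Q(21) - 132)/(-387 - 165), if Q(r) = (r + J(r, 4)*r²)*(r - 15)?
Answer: -110/23 ≈ -4.7826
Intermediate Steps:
Q(r) = (-15 + r)*(r + r²) (Q(r) = (r + 1*r²)*(r - 15) = (r + r²)*(-15 + r) = (-15 + r)*(r + r²))
(Q(21) - 132)/(-387 - 165) = (21*(-15 + 21² - 14*21) - 132)/(-387 - 165) = (21*(-15 + 441 - 294) - 132)/(-552) = (21*132 - 132)*(-1/552) = (2772 - 132)*(-1/552) = 2640*(-1/552) = -110/23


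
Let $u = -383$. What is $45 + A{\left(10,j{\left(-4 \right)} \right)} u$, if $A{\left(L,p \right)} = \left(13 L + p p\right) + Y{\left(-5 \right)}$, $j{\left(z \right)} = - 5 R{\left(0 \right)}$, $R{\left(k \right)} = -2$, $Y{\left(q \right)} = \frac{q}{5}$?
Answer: $-87662$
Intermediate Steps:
$Y{\left(q \right)} = \frac{q}{5}$ ($Y{\left(q \right)} = q \frac{1}{5} = \frac{q}{5}$)
$j{\left(z \right)} = 10$ ($j{\left(z \right)} = \left(-5\right) \left(-2\right) = 10$)
$A{\left(L,p \right)} = -1 + p^{2} + 13 L$ ($A{\left(L,p \right)} = \left(13 L + p p\right) + \frac{1}{5} \left(-5\right) = \left(13 L + p^{2}\right) - 1 = \left(p^{2} + 13 L\right) - 1 = -1 + p^{2} + 13 L$)
$45 + A{\left(10,j{\left(-4 \right)} \right)} u = 45 + \left(-1 + 10^{2} + 13 \cdot 10\right) \left(-383\right) = 45 + \left(-1 + 100 + 130\right) \left(-383\right) = 45 + 229 \left(-383\right) = 45 - 87707 = -87662$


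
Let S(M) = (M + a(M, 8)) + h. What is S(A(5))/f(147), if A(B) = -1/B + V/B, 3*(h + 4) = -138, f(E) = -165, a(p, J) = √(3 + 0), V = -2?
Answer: 23/75 - √3/165 ≈ 0.29617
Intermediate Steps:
a(p, J) = √3
h = -50 (h = -4 + (⅓)*(-138) = -4 - 46 = -50)
A(B) = -3/B (A(B) = -1/B - 2/B = -3/B)
S(M) = -50 + M + √3 (S(M) = (M + √3) - 50 = -50 + M + √3)
S(A(5))/f(147) = (-50 - 3/5 + √3)/(-165) = (-50 - 3*⅕ + √3)*(-1/165) = (-50 - ⅗ + √3)*(-1/165) = (-253/5 + √3)*(-1/165) = 23/75 - √3/165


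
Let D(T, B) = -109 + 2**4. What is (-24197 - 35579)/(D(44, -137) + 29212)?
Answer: -59776/29119 ≈ -2.0528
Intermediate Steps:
D(T, B) = -93 (D(T, B) = -109 + 16 = -93)
(-24197 - 35579)/(D(44, -137) + 29212) = (-24197 - 35579)/(-93 + 29212) = -59776/29119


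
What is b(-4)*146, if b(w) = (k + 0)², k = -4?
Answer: 2336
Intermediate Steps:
b(w) = 16 (b(w) = (-4 + 0)² = (-4)² = 16)
b(-4)*146 = 16*146 = 2336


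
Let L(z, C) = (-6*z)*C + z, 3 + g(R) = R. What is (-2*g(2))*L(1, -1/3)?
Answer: 6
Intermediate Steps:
g(R) = -3 + R
L(z, C) = z - 6*C*z (L(z, C) = -6*C*z + z = z - 6*C*z)
(-2*g(2))*L(1, -1/3) = (-2*(-3 + 2))*(1*(1 - (-6)/3)) = (-2*(-1))*(1*(1 - (-6)/3)) = 2*(1*(1 - 6*(-⅓))) = 2*(1*(1 + 2)) = 2*(1*3) = 2*3 = 6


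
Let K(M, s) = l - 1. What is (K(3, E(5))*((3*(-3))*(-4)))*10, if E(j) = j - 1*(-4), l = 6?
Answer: 1800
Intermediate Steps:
E(j) = 4 + j (E(j) = j + 4 = 4 + j)
K(M, s) = 5 (K(M, s) = 6 - 1 = 5)
(K(3, E(5))*((3*(-3))*(-4)))*10 = (5*((3*(-3))*(-4)))*10 = (5*(-9*(-4)))*10 = (5*36)*10 = 180*10 = 1800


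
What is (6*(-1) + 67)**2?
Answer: 3721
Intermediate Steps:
(6*(-1) + 67)**2 = (-6 + 67)**2 = 61**2 = 3721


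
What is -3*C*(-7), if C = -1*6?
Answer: -126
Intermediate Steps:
C = -6
-3*C*(-7) = -3*(-6)*(-7) = 18*(-7) = -126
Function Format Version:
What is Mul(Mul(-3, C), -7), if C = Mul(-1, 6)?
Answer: -126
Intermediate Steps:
C = -6
Mul(Mul(-3, C), -7) = Mul(Mul(-3, -6), -7) = Mul(18, -7) = -126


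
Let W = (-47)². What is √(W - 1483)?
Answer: 11*√6 ≈ 26.944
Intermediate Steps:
W = 2209
√(W - 1483) = √(2209 - 1483) = √726 = 11*√6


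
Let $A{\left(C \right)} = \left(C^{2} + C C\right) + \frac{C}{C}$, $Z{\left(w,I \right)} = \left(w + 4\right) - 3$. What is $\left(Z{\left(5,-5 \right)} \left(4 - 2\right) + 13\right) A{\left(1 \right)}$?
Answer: $75$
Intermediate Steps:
$Z{\left(w,I \right)} = 1 + w$ ($Z{\left(w,I \right)} = \left(4 + w\right) - 3 = 1 + w$)
$A{\left(C \right)} = 1 + 2 C^{2}$ ($A{\left(C \right)} = \left(C^{2} + C^{2}\right) + 1 = 2 C^{2} + 1 = 1 + 2 C^{2}$)
$\left(Z{\left(5,-5 \right)} \left(4 - 2\right) + 13\right) A{\left(1 \right)} = \left(\left(1 + 5\right) \left(4 - 2\right) + 13\right) \left(1 + 2 \cdot 1^{2}\right) = \left(6 \cdot 2 + 13\right) \left(1 + 2 \cdot 1\right) = \left(12 + 13\right) \left(1 + 2\right) = 25 \cdot 3 = 75$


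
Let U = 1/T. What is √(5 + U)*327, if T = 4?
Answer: 327*√21/2 ≈ 749.25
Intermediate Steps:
U = ¼ (U = 1/4 = ¼ ≈ 0.25000)
√(5 + U)*327 = √(5 + ¼)*327 = √(21/4)*327 = (√21/2)*327 = 327*√21/2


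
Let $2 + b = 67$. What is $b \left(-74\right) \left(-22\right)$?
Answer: $105820$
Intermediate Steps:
$b = 65$ ($b = -2 + 67 = 65$)
$b \left(-74\right) \left(-22\right) = 65 \left(-74\right) \left(-22\right) = \left(-4810\right) \left(-22\right) = 105820$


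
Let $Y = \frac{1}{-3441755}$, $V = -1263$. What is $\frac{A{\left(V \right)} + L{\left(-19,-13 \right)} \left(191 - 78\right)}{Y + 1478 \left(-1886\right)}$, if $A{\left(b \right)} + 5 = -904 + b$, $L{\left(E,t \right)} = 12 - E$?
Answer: $- \frac{4580975905}{9593919596541} \approx -0.00047749$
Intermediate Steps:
$Y = - \frac{1}{3441755} \approx -2.9055 \cdot 10^{-7}$
$A{\left(b \right)} = -909 + b$ ($A{\left(b \right)} = -5 + \left(-904 + b\right) = -909 + b$)
$\frac{A{\left(V \right)} + L{\left(-19,-13 \right)} \left(191 - 78\right)}{Y + 1478 \left(-1886\right)} = \frac{\left(-909 - 1263\right) + \left(12 - -19\right) \left(191 - 78\right)}{- \frac{1}{3441755} + 1478 \left(-1886\right)} = \frac{-2172 + \left(12 + 19\right) 113}{- \frac{1}{3441755} - 2787508} = \frac{-2172 + 31 \cdot 113}{- \frac{9593919596541}{3441755}} = \left(-2172 + 3503\right) \left(- \frac{3441755}{9593919596541}\right) = 1331 \left(- \frac{3441755}{9593919596541}\right) = - \frac{4580975905}{9593919596541}$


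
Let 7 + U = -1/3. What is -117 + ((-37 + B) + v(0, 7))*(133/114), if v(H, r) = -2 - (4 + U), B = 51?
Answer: -892/9 ≈ -99.111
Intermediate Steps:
U = -22/3 (U = -7 - 1/3 = -22/3 ≈ -7.3333)
v(H, r) = 4/3 (v(H, r) = -2 - (4 - 22/3) = -2 - 1*(-10/3) = -2 + 10/3 = 4/3)
-117 + ((-37 + B) + v(0, 7))*(133/114) = -117 + ((-37 + 51) + 4/3)*(133/114) = -117 + (14 + 4/3)*(133*(1/114)) = -117 + (46/3)*(7/6) = -117 + 161/9 = -892/9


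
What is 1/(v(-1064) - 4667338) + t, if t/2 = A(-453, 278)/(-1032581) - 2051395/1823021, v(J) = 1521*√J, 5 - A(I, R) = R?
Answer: -3549078756414452093678545/1577357115726735966169118 - 9*I*√266/64457116886 ≈ -2.25 - 2.2773e-9*I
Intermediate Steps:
A(I, R) = 5 - R
t = -4235467631524/1882416847201 (t = 2*((5 - 1*278)/(-1032581) - 2051395/1823021) = 2*((5 - 278)*(-1/1032581) - 2051395*1/1823021) = 2*(-273*(-1/1032581) - 2051395/1823021) = 2*(273/1032581 - 2051395/1823021) = 2*(-2117733815762/1882416847201) = -4235467631524/1882416847201 ≈ -2.2500)
1/(v(-1064) - 4667338) + t = 1/(1521*√(-1064) - 4667338) - 4235467631524/1882416847201 = 1/(1521*(2*I*√266) - 4667338) - 4235467631524/1882416847201 = 1/(3042*I*√266 - 4667338) - 4235467631524/1882416847201 = 1/(-4667338 + 3042*I*√266) - 4235467631524/1882416847201 = -4235467631524/1882416847201 + 1/(-4667338 + 3042*I*√266)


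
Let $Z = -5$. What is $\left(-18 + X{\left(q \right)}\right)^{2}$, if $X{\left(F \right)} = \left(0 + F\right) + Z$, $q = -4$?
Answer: $729$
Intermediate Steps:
$X{\left(F \right)} = -5 + F$ ($X{\left(F \right)} = \left(0 + F\right) - 5 = F - 5 = -5 + F$)
$\left(-18 + X{\left(q \right)}\right)^{2} = \left(-18 - 9\right)^{2} = \left(-27\right)^{2} = 729$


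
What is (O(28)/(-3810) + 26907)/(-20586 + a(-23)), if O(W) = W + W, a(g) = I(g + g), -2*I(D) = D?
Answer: -51257807/39172515 ≈ -1.3085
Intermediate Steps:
I(D) = -D/2
a(g) = -g (a(g) = -(g + g)/2 = -g)
O(W) = 2*W
(O(28)/(-3810) + 26907)/(-20586 + a(-23)) = ((2*28)/(-3810) + 26907)/(-20586 - 1*(-23)) = (56*(-1/3810) + 26907)/(-20586 + 23) = (-28/1905 + 26907)/(-20563) = (51257807/1905)*(-1/20563) = -51257807/39172515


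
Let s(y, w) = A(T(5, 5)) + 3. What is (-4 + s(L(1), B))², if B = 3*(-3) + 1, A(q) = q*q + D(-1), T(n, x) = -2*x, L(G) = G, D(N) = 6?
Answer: 11025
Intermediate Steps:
A(q) = 6 + q² (A(q) = q*q + 6 = q² + 6 = 6 + q²)
B = -8 (B = -9 + 1 = -8)
s(y, w) = 109 (s(y, w) = (6 + (-2*5)²) + 3 = (6 + (-10)²) + 3 = (6 + 100) + 3 = 106 + 3 = 109)
(-4 + s(L(1), B))² = (-4 + 109)² = 105² = 11025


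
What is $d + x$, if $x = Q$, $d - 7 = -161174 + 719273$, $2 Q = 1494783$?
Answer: $\frac{2610995}{2} \approx 1.3055 \cdot 10^{6}$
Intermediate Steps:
$Q = \frac{1494783}{2}$ ($Q = \frac{1}{2} \cdot 1494783 = \frac{1494783}{2} \approx 7.4739 \cdot 10^{5}$)
$d = 558106$ ($d = 7 + \left(-161174 + 719273\right) = 7 + 558099 = 558106$)
$x = \frac{1494783}{2} \approx 7.4739 \cdot 10^{5}$
$d + x = 558106 + \frac{1494783}{2} = \frac{2610995}{2}$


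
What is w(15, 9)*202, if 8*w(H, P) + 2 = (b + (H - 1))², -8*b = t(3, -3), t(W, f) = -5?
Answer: 1369661/256 ≈ 5350.2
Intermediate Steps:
b = 5/8 (b = -⅛*(-5) = 5/8 ≈ 0.62500)
w(H, P) = -¼ + (-3/8 + H)²/8 (w(H, P) = -¼ + (5/8 + (H - 1))²/8 = -¼ + (5/8 + (-1 + H))²/8 = -¼ + (-3/8 + H)²/8)
w(15, 9)*202 = (-¼ + (-3 + 8*15)²/512)*202 = (-¼ + (-3 + 120)²/512)*202 = (-¼ + (1/512)*117²)*202 = (-¼ + (1/512)*13689)*202 = (-¼ + 13689/512)*202 = (13561/512)*202 = 1369661/256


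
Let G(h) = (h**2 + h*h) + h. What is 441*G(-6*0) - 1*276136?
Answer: -276136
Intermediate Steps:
G(h) = h + 2*h**2 (G(h) = (h**2 + h**2) + h = 2*h**2 + h = h + 2*h**2)
441*G(-6*0) - 1*276136 = 441*((-6*0)*(1 + 2*(-6*0))) - 1*276136 = 441*(0*(1 + 2*0)) - 276136 = 441*(0*(1 + 0)) - 276136 = 441*(0*1) - 276136 = 441*0 - 276136 = 0 - 276136 = -276136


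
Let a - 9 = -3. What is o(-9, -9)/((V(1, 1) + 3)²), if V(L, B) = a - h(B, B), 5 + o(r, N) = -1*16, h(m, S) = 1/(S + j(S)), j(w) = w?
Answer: -84/289 ≈ -0.29066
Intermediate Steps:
a = 6 (a = 9 - 3 = 6)
h(m, S) = 1/(2*S) (h(m, S) = 1/(S + S) = 1/(2*S))
o(r, N) = -21 (o(r, N) = -5 - 1*16 = -5 - 16 = -21)
V(L, B) = 6 - 1/(2*B)
o(-9, -9)/((V(1, 1) + 3)²) = -21/((6 - ½/1) + 3)² = -21/((6 - ½*1) + 3)² = -21/((6 - ½) + 3)² = -21/(11/2 + 3)² = -21/((17/2)²) = -21/289/4 = -21*4/289 = -84/289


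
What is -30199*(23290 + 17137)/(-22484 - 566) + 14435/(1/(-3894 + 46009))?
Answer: 14014007931223/23050 ≈ 6.0798e+8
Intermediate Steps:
-30199*(23290 + 17137)/(-22484 - 566) + 14435/(1/(-3894 + 46009)) = -30199/((-23050/40427)) + 14435/(1/42115) = -30199/((-23050*1/40427)) + 14435/(1/42115) = -30199/(-23050/40427) + 14435*42115 = -30199*(-40427/23050) + 607930025 = 1220854973/23050 + 607930025 = 14014007931223/23050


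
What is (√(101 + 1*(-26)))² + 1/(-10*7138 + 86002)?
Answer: 1096651/14622 ≈ 75.000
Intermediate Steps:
(√(101 + 1*(-26)))² + 1/(-10*7138 + 86002) = (√(101 - 26))² + 1/(-71380 + 86002) = (√75)² + 1/14622 = (5*√3)² + 1/14622 = 75 + 1/14622 = 1096651/14622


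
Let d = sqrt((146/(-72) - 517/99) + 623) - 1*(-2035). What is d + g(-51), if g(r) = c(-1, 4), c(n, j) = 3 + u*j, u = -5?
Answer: 2018 + sqrt(2463)/2 ≈ 2042.8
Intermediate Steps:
c(n, j) = 3 - 5*j
g(r) = -17 (g(r) = 3 - 5*4 = 3 - 20 = -17)
d = 2035 + sqrt(2463)/2 (d = sqrt((146*(-1/72) - 517*1/99) + 623) + 2035 = sqrt((-73/36 - 47/9) + 623) + 2035 = sqrt(-29/4 + 623) + 2035 = sqrt(2463/4) + 2035 = sqrt(2463)/2 + 2035 = 2035 + sqrt(2463)/2 ≈ 2059.8)
d + g(-51) = (2035 + sqrt(2463)/2) - 17 = 2018 + sqrt(2463)/2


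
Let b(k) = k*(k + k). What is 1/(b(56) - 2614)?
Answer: 1/3658 ≈ 0.00027337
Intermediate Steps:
b(k) = 2*k² (b(k) = k*(2*k) = 2*k²)
1/(b(56) - 2614) = 1/(2*56² - 2614) = 1/(2*3136 - 2614) = 1/(6272 - 2614) = 1/3658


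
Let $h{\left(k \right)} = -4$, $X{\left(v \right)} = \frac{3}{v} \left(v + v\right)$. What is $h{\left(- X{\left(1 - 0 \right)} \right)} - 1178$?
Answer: $-1182$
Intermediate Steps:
$X{\left(v \right)} = 6$ ($X{\left(v \right)} = \frac{3}{v} 2 v = 6$)
$h{\left(- X{\left(1 - 0 \right)} \right)} - 1178 = -4 - 1178 = -1182$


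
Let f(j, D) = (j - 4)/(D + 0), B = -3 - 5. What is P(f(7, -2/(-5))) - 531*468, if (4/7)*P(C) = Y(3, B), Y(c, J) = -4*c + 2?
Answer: -497051/2 ≈ -2.4853e+5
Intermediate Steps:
B = -8
f(j, D) = (-4 + j)/D
Y(c, J) = 2 - 4*c
P(C) = -35/2 (P(C) = 7*(2 - 4*3)/4 = 7*(2 - 12)/4 = (7/4)*(-10) = -35/2)
P(f(7, -2/(-5))) - 531*468 = -35/2 - 531*468 = -35/2 - 248508 = -497051/2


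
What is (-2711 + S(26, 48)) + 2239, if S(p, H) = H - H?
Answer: -472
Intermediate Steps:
S(p, H) = 0
(-2711 + S(26, 48)) + 2239 = (-2711 + 0) + 2239 = -2711 + 2239 = -472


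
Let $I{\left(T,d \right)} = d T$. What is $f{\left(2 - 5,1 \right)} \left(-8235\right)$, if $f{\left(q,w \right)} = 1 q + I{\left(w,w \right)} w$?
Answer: $16470$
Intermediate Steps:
$I{\left(T,d \right)} = T d$
$f{\left(q,w \right)} = q + w^{3}$ ($f{\left(q,w \right)} = 1 q + w w w = q + w^{2} w = q + w^{3}$)
$f{\left(2 - 5,1 \right)} \left(-8235\right) = \left(\left(2 - 5\right) + 1^{3}\right) \left(-8235\right) = \left(\left(2 - 5\right) + 1\right) \left(-8235\right) = \left(-3 + 1\right) \left(-8235\right) = \left(-2\right) \left(-8235\right) = 16470$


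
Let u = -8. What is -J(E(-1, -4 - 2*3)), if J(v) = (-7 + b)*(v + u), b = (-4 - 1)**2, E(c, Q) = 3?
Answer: 90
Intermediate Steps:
b = 25 (b = (-5)**2 = 25)
J(v) = -144 + 18*v (J(v) = (-7 + 25)*(v - 8) = 18*(-8 + v) = -144 + 18*v)
-J(E(-1, -4 - 2*3)) = -(-144 + 18*3) = -(-144 + 54) = -1*(-90) = 90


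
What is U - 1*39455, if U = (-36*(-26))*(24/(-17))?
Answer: -693199/17 ≈ -40776.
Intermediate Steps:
U = -22464/17 (U = 936*(24*(-1/17)) = 936*(-24/17) = -22464/17 ≈ -1321.4)
U - 1*39455 = -22464/17 - 1*39455 = -22464/17 - 39455 = -693199/17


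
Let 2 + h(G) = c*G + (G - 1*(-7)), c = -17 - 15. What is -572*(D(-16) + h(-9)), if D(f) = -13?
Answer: -155012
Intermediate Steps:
c = -32
h(G) = 5 - 31*G (h(G) = -2 + (-32*G + (G - 1*(-7))) = -2 + (-32*G + (G + 7)) = -2 + (-32*G + (7 + G)) = -2 + (7 - 31*G) = 5 - 31*G)
-572*(D(-16) + h(-9)) = -572*(-13 + (5 - 31*(-9))) = -572*(-13 + (5 + 279)) = -572*(-13 + 284) = -572*271 = -155012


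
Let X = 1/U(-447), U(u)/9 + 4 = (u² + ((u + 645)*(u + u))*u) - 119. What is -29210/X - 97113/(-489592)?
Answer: -10209706529407066887/489592 ≈ -2.0854e+13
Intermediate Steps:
U(u) = -1107 + 9*u² + 18*u²*(645 + u) (U(u) = -36 + 9*((u² + ((u + 645)*(u + u))*u) - 119) = -36 + 9*((u² + ((645 + u)*(2*u))*u) - 119) = -36 + 9*((u² + (2*u*(645 + u))*u) - 119) = -36 + 9*((u² + 2*u²*(645 + u)) - 119) = -36 + 9*(-119 + u² + 2*u²*(645 + u)) = -36 + (-1071 + 9*u² + 18*u²*(645 + u)) = -1107 + 9*u² + 18*u²*(645 + u))
X = 1/713916450 (X = 1/(-1107 + 18*(-447)³ + 11619*(-447)²) = 1/(-1107 + 18*(-89314623) + 11619*199809) = 1/(-1107 - 1607663214 + 2321580771) = 1/713916450 ≈ 1.4007e-9)
-29210/X - 97113/(-489592) = -29210/1/713916450 - 97113/(-489592) = -29210*713916450 - 97113*(-1/489592) = -20853499504500 + 97113/489592 = -10209706529407066887/489592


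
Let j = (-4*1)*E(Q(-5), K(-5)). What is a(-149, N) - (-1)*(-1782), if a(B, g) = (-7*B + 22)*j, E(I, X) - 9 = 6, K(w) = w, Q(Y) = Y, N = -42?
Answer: -65682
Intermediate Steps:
E(I, X) = 15 (E(I, X) = 9 + 6 = 15)
j = -60 (j = -4*1*15 = -4*15 = -60)
a(B, g) = -1320 + 420*B (a(B, g) = (-7*B + 22)*(-60) = (22 - 7*B)*(-60) = -1320 + 420*B)
a(-149, N) - (-1)*(-1782) = (-1320 + 420*(-149)) - (-1)*(-1782) = (-1320 - 62580) - 1*1782 = -63900 - 1782 = -65682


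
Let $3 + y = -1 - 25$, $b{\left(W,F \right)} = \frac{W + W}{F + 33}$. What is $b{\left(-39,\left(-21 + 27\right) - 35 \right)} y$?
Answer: $\frac{1131}{2} \approx 565.5$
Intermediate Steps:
$b{\left(W,F \right)} = \frac{2 W}{33 + F}$
$y = -29$ ($y = -3 - 26 = -29$)
$b{\left(-39,\left(-21 + 27\right) - 35 \right)} y = 2 \left(-39\right) \frac{1}{33 + \left(\left(-21 + 27\right) - 35\right)} \left(-29\right) = 2 \left(-39\right) \frac{1}{33 + \left(6 - 35\right)} \left(-29\right) = 2 \left(-39\right) \frac{1}{33 - 29} \left(-29\right) = 2 \left(-39\right) \frac{1}{4} \left(-29\right) = \left(- \frac{39}{2}\right) \left(-29\right) = \frac{1131}{2}$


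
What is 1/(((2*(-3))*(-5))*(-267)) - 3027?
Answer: -24246271/8010 ≈ -3027.0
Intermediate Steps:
1/(((2*(-3))*(-5))*(-267)) - 3027 = 1/(-6*(-5)*(-267)) - 3027 = 1/(30*(-267)) - 3027 = 1/(-8010) - 3027 = -1/8010 - 3027 = -24246271/8010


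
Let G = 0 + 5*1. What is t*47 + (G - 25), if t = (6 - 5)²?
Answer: 27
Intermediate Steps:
G = 5 (G = 0 + 5 = 5)
t = 1 (t = 1² = 1)
t*47 + (G - 25) = 1*47 + (5 - 25) = 47 - 20 = 27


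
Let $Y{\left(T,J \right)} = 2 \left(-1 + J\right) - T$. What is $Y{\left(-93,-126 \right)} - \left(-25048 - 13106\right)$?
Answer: $37993$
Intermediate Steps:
$Y{\left(T,J \right)} = -2 - T + 2 J$ ($Y{\left(T,J \right)} = \left(-2 + 2 J\right) - T = -2 - T + 2 J$)
$Y{\left(-93,-126 \right)} - \left(-25048 - 13106\right) = \left(-2 - -93 + 2 \left(-126\right)\right) - \left(-25048 - 13106\right) = \left(-2 + 93 - 252\right) - \left(-25048 - 13106\right) = -161 - \left(-25048 - 13106\right) = -161 - -38154 = -161 + 38154 = 37993$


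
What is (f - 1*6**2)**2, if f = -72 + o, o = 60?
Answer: 2304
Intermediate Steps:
f = -12 (f = -72 + 60 = -12)
(f - 1*6**2)**2 = (-12 - 1*6**2)**2 = (-12 - 1*36)**2 = (-12 - 36)**2 = (-48)**2 = 2304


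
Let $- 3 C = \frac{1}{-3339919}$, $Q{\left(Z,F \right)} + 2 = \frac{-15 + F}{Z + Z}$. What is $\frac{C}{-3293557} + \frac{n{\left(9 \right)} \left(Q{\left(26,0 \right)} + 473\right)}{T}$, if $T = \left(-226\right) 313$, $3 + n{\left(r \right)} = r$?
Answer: $- \frac{2423270055001450907}{60694382562059973012} \approx -0.039926$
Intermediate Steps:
$n{\left(r \right)} = -3 + r$
$Q{\left(Z,F \right)} = -2 + \frac{-15 + F}{2 Z}$ ($Q{\left(Z,F \right)} = -2 + \frac{-15 + F}{Z + Z} = -2 + \frac{-15 + F}{2 Z}$)
$T = -70738$
$C = \frac{1}{10019757}$ ($C = - \frac{1}{3 \left(-3339919\right)} = \left(- \frac{1}{3}\right) \left(- \frac{1}{3339919}\right) = \frac{1}{10019757} \approx 9.9803 \cdot 10^{-8}$)
$\frac{C}{-3293557} + \frac{n{\left(9 \right)} \left(Q{\left(26,0 \right)} + 473\right)}{T} = \frac{1}{10019757 \left(-3293557\right)} + \frac{\left(-3 + 9\right) \left(\frac{-15 + 0 - 104}{2 \cdot 26} + 473\right)}{-70738} = \frac{1}{10019757} \left(- \frac{1}{3293557}\right) + 6 \left(\frac{1}{2} \cdot \frac{1}{26} \left(-15 + 0 - 104\right) + 473\right) \left(- \frac{1}{70738}\right) = - \frac{1}{33000640805649} + 6 \left(\frac{1}{2} \cdot \frac{1}{26} \left(-119\right) + 473\right) \left(- \frac{1}{70738}\right) = - \frac{1}{33000640805649} + 6 \left(- \frac{119}{52} + 473\right) \left(- \frac{1}{70738}\right) = - \frac{1}{33000640805649} + 6 \cdot \frac{24477}{52} \left(- \frac{1}{70738}\right) = - \frac{1}{33000640805649} + \frac{73431}{26} \left(- \frac{1}{70738}\right) = - \frac{1}{33000640805649} - \frac{73431}{1839188} = - \frac{2423270055001450907}{60694382562059973012}$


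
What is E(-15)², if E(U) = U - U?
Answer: 0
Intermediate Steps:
E(U) = 0
E(-15)² = 0² = 0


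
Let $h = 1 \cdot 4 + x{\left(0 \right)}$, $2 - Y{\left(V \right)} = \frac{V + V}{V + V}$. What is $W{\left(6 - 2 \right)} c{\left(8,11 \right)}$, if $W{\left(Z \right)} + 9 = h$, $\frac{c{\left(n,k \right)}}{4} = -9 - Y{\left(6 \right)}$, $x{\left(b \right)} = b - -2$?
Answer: $120$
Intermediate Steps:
$x{\left(b \right)} = 2 + b$ ($x{\left(b \right)} = b + 2 = 2 + b$)
$Y{\left(V \right)} = 1$ ($Y{\left(V \right)} = 2 - \frac{V + V}{V + V} = 2 - \frac{2 V}{2 V} = 2 - 2 V \frac{1}{2 V} = 2 - 1 = 1$)
$c{\left(n,k \right)} = -40$ ($c{\left(n,k \right)} = 4 \left(-9 - 1\right) = 4 \left(-10\right) = -40$)
$h = 6$ ($h = 1 \cdot 4 + \left(2 + 0\right) = 4 + 2 = 6$)
$W{\left(Z \right)} = -3$ ($W{\left(Z \right)} = -9 + 6 = -3$)
$W{\left(6 - 2 \right)} c{\left(8,11 \right)} = \left(-3\right) \left(-40\right) = 120$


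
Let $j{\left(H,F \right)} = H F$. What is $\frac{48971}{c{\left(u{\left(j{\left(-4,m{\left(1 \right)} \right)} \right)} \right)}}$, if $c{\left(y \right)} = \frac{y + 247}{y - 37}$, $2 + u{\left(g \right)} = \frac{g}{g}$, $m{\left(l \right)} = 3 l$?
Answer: $- \frac{930449}{123} \approx -7564.6$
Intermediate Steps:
$j{\left(H,F \right)} = F H$
$u{\left(g \right)} = -1$ ($u{\left(g \right)} = -2 + \frac{g}{g} = -2 + 1 = -1$)
$c{\left(y \right)} = \frac{247 + y}{-37 + y}$
$\frac{48971}{c{\left(u{\left(j{\left(-4,m{\left(1 \right)} \right)} \right)} \right)}} = \frac{48971}{\frac{1}{-37 - 1} \left(247 - 1\right)} = \frac{48971}{\frac{1}{-38} \cdot 246} = \frac{48971}{\left(- \frac{1}{38}\right) 246} = \frac{48971}{- \frac{123}{19}} = 48971 \left(- \frac{19}{123}\right) = - \frac{930449}{123}$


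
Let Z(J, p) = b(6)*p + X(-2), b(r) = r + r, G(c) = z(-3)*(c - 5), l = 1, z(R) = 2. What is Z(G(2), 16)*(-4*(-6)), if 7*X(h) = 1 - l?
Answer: 4608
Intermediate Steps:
X(h) = 0 (X(h) = (1 - 1*1)/7 = (1 - 1)/7 = (1/7)*0 = 0)
G(c) = -10 + 2*c (G(c) = 2*(c - 5) = 2*(-5 + c) = -10 + 2*c)
b(r) = 2*r
Z(J, p) = 12*p (Z(J, p) = (2*6)*p + 0 = 12*p + 0 = 12*p)
Z(G(2), 16)*(-4*(-6)) = (12*16)*(-4*(-6)) = 192*24 = 4608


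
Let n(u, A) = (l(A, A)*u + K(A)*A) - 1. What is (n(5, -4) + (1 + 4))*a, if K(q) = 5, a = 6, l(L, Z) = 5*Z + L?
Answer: -816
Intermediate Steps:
l(L, Z) = L + 5*Z
n(u, A) = -1 + 5*A + 6*A*u (n(u, A) = ((A + 5*A)*u + 5*A) - 1 = ((6*A)*u + 5*A) - 1 = (6*A*u + 5*A) - 1 = (5*A + 6*A*u) - 1 = -1 + 5*A + 6*A*u)
(n(5, -4) + (1 + 4))*a = ((-1 + 5*(-4) + 6*(-4)*5) + (1 + 4))*6 = ((-1 - 20 - 120) + 5)*6 = (-141 + 5)*6 = -136*6 = -816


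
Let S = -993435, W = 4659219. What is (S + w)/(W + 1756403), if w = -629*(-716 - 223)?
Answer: -201402/3207811 ≈ -0.062785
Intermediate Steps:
w = 590631 (w = -629*(-939) = 590631)
(S + w)/(W + 1756403) = (-993435 + 590631)/(4659219 + 1756403) = -402804/6415622 = -402804*1/6415622 = -201402/3207811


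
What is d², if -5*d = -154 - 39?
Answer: 37249/25 ≈ 1490.0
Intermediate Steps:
d = 193/5 (d = -(-154 - 39)/5 = -⅕*(-193) = 193/5 ≈ 38.600)
d² = (193/5)² = 37249/25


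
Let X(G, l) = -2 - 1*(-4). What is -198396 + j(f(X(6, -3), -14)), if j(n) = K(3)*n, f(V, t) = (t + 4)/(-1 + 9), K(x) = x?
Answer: -793599/4 ≈ -1.9840e+5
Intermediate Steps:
X(G, l) = 2 (X(G, l) = -2 + 4 = 2)
f(V, t) = ½ + t/8 (f(V, t) = (4 + t)/8 = (4 + t)*(⅛) = ½ + t/8)
j(n) = 3*n
-198396 + j(f(X(6, -3), -14)) = -198396 + 3*(½ + (⅛)*(-14)) = -198396 + 3*(½ - 7/4) = -198396 + 3*(-5/4) = -198396 - 15/4 = -793599/4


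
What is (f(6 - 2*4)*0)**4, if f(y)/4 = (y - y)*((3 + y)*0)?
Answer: 0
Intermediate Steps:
f(y) = 0 (f(y) = 4*((y - y)*((3 + y)*0)) = 4*(0*0) = 4*0 = 0)
(f(6 - 2*4)*0)**4 = (0*0)**4 = 0**4 = 0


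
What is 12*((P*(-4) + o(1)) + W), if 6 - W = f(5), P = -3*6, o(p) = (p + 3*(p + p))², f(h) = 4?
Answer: 1476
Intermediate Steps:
o(p) = 49*p² (o(p) = (p + 3*(2*p))² = (p + 6*p)² = (7*p)² = 49*p²)
P = -18
W = 2 (W = 6 - 1*4 = 6 - 4 = 2)
12*((P*(-4) + o(1)) + W) = 12*((-18*(-4) + 49*1²) + 2) = 12*((72 + 49*1) + 2) = 12*((72 + 49) + 2) = 12*(121 + 2) = 12*123 = 1476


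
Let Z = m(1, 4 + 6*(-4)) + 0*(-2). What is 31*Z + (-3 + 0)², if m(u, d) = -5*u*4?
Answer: -611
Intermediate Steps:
m(u, d) = -20*u
Z = -20 (Z = -20*1 + 0*(-2) = -20 + 0 = -20)
31*Z + (-3 + 0)² = 31*(-20) + (-3 + 0)² = -620 + (-3)² = -620 + 9 = -611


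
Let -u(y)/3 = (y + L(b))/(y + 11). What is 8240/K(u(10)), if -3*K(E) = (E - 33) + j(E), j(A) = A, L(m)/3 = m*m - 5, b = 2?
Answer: 4944/7 ≈ 706.29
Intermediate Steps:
L(m) = -15 + 3*m**2 (L(m) = 3*(m*m - 5) = 3*(m**2 - 5) = 3*(-5 + m**2) = -15 + 3*m**2)
u(y) = -3*(-3 + y)/(11 + y) (u(y) = -3*(y + (-15 + 3*2**2))/(y + 11) = -3*(y + (-15 + 3*4))/(11 + y) = -3*(y + (-15 + 12))/(11 + y) = -3*(y - 3)/(11 + y) = -3*(-3 + y)/(11 + y))
K(E) = 11 - 2*E/3 (K(E) = -((E - 33) + E)/3 = -((-33 + E) + E)/3 = -(-33 + 2*E)/3 = 11 - 2*E/3)
8240/K(u(10)) = 8240/(11 - 2*(3 - 1*10)/(11 + 10)) = 8240/(11 - 2*(3 - 10)/21) = 8240/(11 - 2*(-7)/21) = 8240/(11 - 2/3*(-1)) = 8240/(11 + 2/3) = 8240/(35/3) = 8240*(3/35) = 4944/7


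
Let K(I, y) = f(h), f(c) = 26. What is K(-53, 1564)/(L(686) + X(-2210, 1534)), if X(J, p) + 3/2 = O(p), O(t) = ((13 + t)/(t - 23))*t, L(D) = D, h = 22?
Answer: 78572/6814755 ≈ 0.011530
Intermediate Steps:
K(I, y) = 26
O(t) = t*(13 + t)/(-23 + t) (O(t) = ((13 + t)/(-23 + t))*t = t*(13 + t)/(-23 + t))
X(J, p) = -3/2 + p*(13 + p)/(-23 + p)
K(-53, 1564)/(L(686) + X(-2210, 1534)) = 26/(686 + (69 + 2*1534**2 + 23*1534)/(2*(-23 + 1534))) = 26/(686 + (1/2)*(69 + 2*2353156 + 35282)/1511) = 26/(686 + (1/2)*(1/1511)*(69 + 4706312 + 35282)) = 26/(686 + (1/2)*(1/1511)*4741663) = 26/(686 + 4741663/3022) = 26/(6814755/3022) = 26*(3022/6814755) = 78572/6814755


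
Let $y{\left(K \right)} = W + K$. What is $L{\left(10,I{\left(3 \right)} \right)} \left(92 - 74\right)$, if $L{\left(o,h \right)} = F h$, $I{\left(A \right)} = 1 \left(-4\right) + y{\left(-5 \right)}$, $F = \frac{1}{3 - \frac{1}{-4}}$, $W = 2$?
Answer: $- \frac{504}{13} \approx -38.769$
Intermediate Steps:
$y{\left(K \right)} = 2 + K$
$F = \frac{4}{13}$ ($F = \frac{1}{3 - - \frac{1}{4}} = \frac{1}{3 + \frac{1}{4}} = \frac{1}{\frac{13}{4}} = \frac{4}{13} \approx 0.30769$)
$I{\left(A \right)} = -7$ ($I{\left(A \right)} = 1 \left(-4\right) + \left(2 - 5\right) = -4 - 3 = -7$)
$L{\left(o,h \right)} = \frac{4 h}{13}$
$L{\left(10,I{\left(3 \right)} \right)} \left(92 - 74\right) = \frac{4}{13} \left(-7\right) \left(92 - 74\right) = \left(- \frac{28}{13}\right) 18 = - \frac{504}{13}$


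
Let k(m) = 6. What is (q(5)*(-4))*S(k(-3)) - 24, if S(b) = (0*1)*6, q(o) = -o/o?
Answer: -24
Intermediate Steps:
q(o) = -1 (q(o) = -1*1 = -1)
S(b) = 0 (S(b) = 0*6 = 0)
(q(5)*(-4))*S(k(-3)) - 24 = -1*(-4)*0 - 24 = 4*0 - 24 = 0 - 24 = -24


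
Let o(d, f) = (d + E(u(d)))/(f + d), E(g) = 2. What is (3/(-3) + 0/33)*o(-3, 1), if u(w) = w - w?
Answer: -½ ≈ -0.50000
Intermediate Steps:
u(w) = 0
o(d, f) = (2 + d)/(d + f) (o(d, f) = (d + 2)/(f + d) = (2 + d)/(d + f))
(3/(-3) + 0/33)*o(-3, 1) = (3/(-3) + 0/33)*((2 - 3)/(-3 + 1)) = (3*(-⅓) + 0*(1/33))*(-1/(-2)) = (-1 + 0)*(-½*(-1)) = -1*½ = -½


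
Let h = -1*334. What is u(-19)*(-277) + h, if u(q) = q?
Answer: 4929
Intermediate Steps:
h = -334
u(-19)*(-277) + h = -19*(-277) - 334 = 5263 - 334 = 4929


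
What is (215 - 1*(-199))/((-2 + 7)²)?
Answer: 414/25 ≈ 16.560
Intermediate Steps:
(215 - 1*(-199))/((-2 + 7)²) = (215 + 199)/(5²) = 414/25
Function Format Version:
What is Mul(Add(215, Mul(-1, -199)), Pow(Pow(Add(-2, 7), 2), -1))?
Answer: Rational(414, 25) ≈ 16.560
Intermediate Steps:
Mul(Add(215, Mul(-1, -199)), Pow(Pow(Add(-2, 7), 2), -1)) = Mul(Add(215, 199), Pow(Pow(5, 2), -1)) = Mul(414, Pow(25, -1)) = Mul(414, Rational(1, 25)) = Rational(414, 25)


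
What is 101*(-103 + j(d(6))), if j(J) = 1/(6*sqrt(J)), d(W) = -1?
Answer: -10403 - 101*I/6 ≈ -10403.0 - 16.833*I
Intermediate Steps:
j(J) = 1/(6*sqrt(J))
101*(-103 + j(d(6))) = 101*(-103 + 1/(6*sqrt(-1))) = 101*(-103 + (-I)/6) = 101*(-103 - I/6) = -10403 - 101*I/6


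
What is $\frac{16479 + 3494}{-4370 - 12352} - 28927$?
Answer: $- \frac{483737267}{16722} \approx -28928.0$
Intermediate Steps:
$\frac{16479 + 3494}{-4370 - 12352} - 28927 = \frac{19973}{-16722} - 28927 = 19973 \left(- \frac{1}{16722}\right) - 28927 = - \frac{19973}{16722} - 28927 = - \frac{483737267}{16722}$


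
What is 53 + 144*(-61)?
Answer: -8731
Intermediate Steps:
53 + 144*(-61) = 53 - 8784 = -8731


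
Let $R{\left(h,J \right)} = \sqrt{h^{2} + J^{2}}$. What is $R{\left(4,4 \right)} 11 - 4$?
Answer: $-4 + 44 \sqrt{2} \approx 58.225$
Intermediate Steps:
$R{\left(h,J \right)} = \sqrt{J^{2} + h^{2}}$
$R{\left(4,4 \right)} 11 - 4 = \sqrt{4^{2} + 4^{2}} \cdot 11 - 4 = \sqrt{16 + 16} \cdot 11 - 4 = \sqrt{32} \cdot 11 - 4 = 4 \sqrt{2} \cdot 11 - 4 = 44 \sqrt{2} - 4 = -4 + 44 \sqrt{2}$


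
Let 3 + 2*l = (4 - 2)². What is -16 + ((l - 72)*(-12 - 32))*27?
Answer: 84926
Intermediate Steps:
l = ½ (l = -3/2 + (4 - 2)²/2 = -3/2 + (½)*2² = -3/2 + (½)*4 = -3/2 + 2 = ½ ≈ 0.50000)
-16 + ((l - 72)*(-12 - 32))*27 = -16 + ((½ - 72)*(-12 - 32))*27 = -16 - 143/2*(-44)*27 = -16 + 3146*27 = -16 + 84942 = 84926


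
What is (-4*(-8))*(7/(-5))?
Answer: -224/5 ≈ -44.800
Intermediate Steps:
(-4*(-8))*(7/(-5)) = 32*(7*(-⅕)) = 32*(-7/5) = -224/5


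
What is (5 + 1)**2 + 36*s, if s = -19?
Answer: -648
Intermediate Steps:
(5 + 1)**2 + 36*s = (5 + 1)**2 + 36*(-19) = 6**2 - 684 = 36 - 684 = -648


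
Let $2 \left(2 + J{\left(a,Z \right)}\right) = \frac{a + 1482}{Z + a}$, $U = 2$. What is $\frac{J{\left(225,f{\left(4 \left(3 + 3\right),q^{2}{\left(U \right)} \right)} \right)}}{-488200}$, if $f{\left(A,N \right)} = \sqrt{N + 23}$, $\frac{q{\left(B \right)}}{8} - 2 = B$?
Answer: $- \frac{61921}{16135986400} + \frac{569 \sqrt{1047}}{16135986400} \approx -2.6964 \cdot 10^{-6}$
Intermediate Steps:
$q{\left(B \right)} = 16 + 8 B$
$f{\left(A,N \right)} = \sqrt{23 + N}$
$J{\left(a,Z \right)} = -2 + \frac{1482 + a}{2 \left(Z + a\right)}$ ($J{\left(a,Z \right)} = -2 + \frac{\left(a + 1482\right) \frac{1}{Z + a}}{2} = -2 + \frac{\left(1482 + a\right) \frac{1}{Z + a}}{2} = -2 + \frac{\frac{1}{Z + a} \left(1482 + a\right)}{2} = -2 + \frac{1482 + a}{2 \left(Z + a\right)}$)
$\frac{J{\left(225,f{\left(4 \left(3 + 3\right),q^{2}{\left(U \right)} \right)} \right)}}{-488200} = \frac{\frac{1}{\sqrt{23 + \left(16 + 8 \cdot 2\right)^{2}} + 225} \left(741 - 2 \sqrt{23 + \left(16 + 8 \cdot 2\right)^{2}} - \frac{675}{2}\right)}{-488200} = \frac{741 - 2 \sqrt{23 + \left(16 + 16\right)^{2}} - \frac{675}{2}}{\sqrt{23 + \left(16 + 16\right)^{2}} + 225} \left(- \frac{1}{488200}\right) = \frac{741 - 2 \sqrt{23 + 32^{2}} - \frac{675}{2}}{\sqrt{23 + 32^{2}} + 225} \left(- \frac{1}{488200}\right) = \frac{741 - 2 \sqrt{23 + 1024} - \frac{675}{2}}{\sqrt{23 + 1024} + 225} \left(- \frac{1}{488200}\right) = \frac{741 - 2 \sqrt{1047} - \frac{675}{2}}{\sqrt{1047} + 225} \left(- \frac{1}{488200}\right) = \frac{\frac{807}{2} - 2 \sqrt{1047}}{225 + \sqrt{1047}} \left(- \frac{1}{488200}\right) = - \frac{\frac{807}{2} - 2 \sqrt{1047}}{488200 \left(225 + \sqrt{1047}\right)}$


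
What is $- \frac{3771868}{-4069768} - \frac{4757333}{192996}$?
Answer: $- \frac{2329160771527}{98181118116} \approx -23.723$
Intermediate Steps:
$- \frac{3771868}{-4069768} - \frac{4757333}{192996} = \left(-3771868\right) \left(- \frac{1}{4069768}\right) - \frac{4757333}{192996} = \frac{942967}{1017442} - \frac{4757333}{192996} = - \frac{2329160771527}{98181118116}$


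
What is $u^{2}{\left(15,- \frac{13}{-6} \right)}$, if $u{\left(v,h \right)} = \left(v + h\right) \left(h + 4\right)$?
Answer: $\frac{14523721}{1296} \approx 11207.0$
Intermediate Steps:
$u{\left(v,h \right)} = \left(4 + h\right) \left(h + v\right)$ ($u{\left(v,h \right)} = \left(h + v\right) \left(4 + h\right) = \left(4 + h\right) \left(h + v\right)$)
$u^{2}{\left(15,- \frac{13}{-6} \right)} = \left(\left(- \frac{13}{-6}\right)^{2} + 4 \left(- \frac{13}{-6}\right) + 4 \cdot 15 + - \frac{13}{-6} \cdot 15\right)^{2} = \left(\left(\left(-13\right) \left(- \frac{1}{6}\right)\right)^{2} + 4 \left(\left(-13\right) \left(- \frac{1}{6}\right)\right) + 60 + \left(-13\right) \left(- \frac{1}{6}\right) 15\right)^{2} = \left(\left(\frac{13}{6}\right)^{2} + 4 \cdot \frac{13}{6} + 60 + \frac{13}{6} \cdot 15\right)^{2} = \left(\frac{169}{36} + \frac{26}{3} + 60 + \frac{65}{2}\right)^{2} = \left(\frac{3811}{36}\right)^{2} = \frac{14523721}{1296}$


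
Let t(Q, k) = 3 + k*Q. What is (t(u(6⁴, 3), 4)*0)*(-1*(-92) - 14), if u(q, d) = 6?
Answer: 0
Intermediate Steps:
t(Q, k) = 3 + Q*k
(t(u(6⁴, 3), 4)*0)*(-1*(-92) - 14) = ((3 + 6*4)*0)*(-1*(-92) - 14) = ((3 + 24)*0)*(92 - 14) = (27*0)*78 = 0*78 = 0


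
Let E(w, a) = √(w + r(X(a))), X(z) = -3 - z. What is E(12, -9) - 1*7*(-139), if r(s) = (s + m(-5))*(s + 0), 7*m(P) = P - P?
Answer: 973 + 4*√3 ≈ 979.93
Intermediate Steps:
m(P) = 0 (m(P) = (P - P)/7 = (⅐)*0 = 0)
r(s) = s² (r(s) = (s + 0)*(s + 0) = s*s = s²)
E(w, a) = √(w + (-3 - a)²)
E(12, -9) - 1*7*(-139) = √(12 + (3 - 9)²) - 1*7*(-139) = √(12 + (-6)²) - 7*(-139) = √(12 + 36) + 973 = √48 + 973 = 4*√3 + 973 = 973 + 4*√3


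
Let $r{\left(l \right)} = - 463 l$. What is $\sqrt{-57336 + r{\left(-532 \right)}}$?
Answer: $2 \sqrt{47245} \approx 434.72$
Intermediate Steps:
$\sqrt{-57336 + r{\left(-532 \right)}} = \sqrt{-57336 - -246316} = \sqrt{-57336 + 246316} = \sqrt{188980} = 2 \sqrt{47245}$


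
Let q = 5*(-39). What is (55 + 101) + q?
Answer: -39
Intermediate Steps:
q = -195
(55 + 101) + q = (55 + 101) - 195 = 156 - 195 = -39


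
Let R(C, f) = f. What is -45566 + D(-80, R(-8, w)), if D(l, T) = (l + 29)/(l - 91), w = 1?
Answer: -2597245/57 ≈ -45566.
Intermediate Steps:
D(l, T) = (29 + l)/(-91 + l)
-45566 + D(-80, R(-8, w)) = -45566 + (29 - 80)/(-91 - 80) = -45566 - 51/(-171) = -45566 - 1/171*(-51) = -45566 + 17/57 = -2597245/57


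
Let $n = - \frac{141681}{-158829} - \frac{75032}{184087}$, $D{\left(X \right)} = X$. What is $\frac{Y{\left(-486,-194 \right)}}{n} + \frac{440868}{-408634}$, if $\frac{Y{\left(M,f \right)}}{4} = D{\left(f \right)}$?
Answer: $- \frac{1546287707210252354}{964674046942641} \approx -1602.9$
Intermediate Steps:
$Y{\left(M,f \right)} = 4 f$
$n = \frac{4721457573}{9746118041}$ ($n = \left(-141681\right) \left(- \frac{1}{158829}\right) - \frac{75032}{184087} = \frac{47227}{52943} - \frac{75032}{184087} = \frac{4721457573}{9746118041} \approx 0.48445$)
$\frac{Y{\left(-486,-194 \right)}}{n} + \frac{440868}{-408634} = \frac{4 \left(-194\right)}{\frac{4721457573}{9746118041}} + \frac{440868}{-408634} = \left(-776\right) \frac{9746118041}{4721457573} + 440868 \left(- \frac{1}{408634}\right) = - \frac{7562987599816}{4721457573} - \frac{220434}{204317} = - \frac{1546287707210252354}{964674046942641}$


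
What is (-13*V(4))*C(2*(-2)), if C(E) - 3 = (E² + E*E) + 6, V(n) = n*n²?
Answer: -34112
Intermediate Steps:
V(n) = n³
C(E) = 9 + 2*E² (C(E) = 3 + ((E² + E*E) + 6) = 3 + ((E² + E²) + 6) = 3 + (2*E² + 6) = 3 + (6 + 2*E²) = 9 + 2*E²)
(-13*V(4))*C(2*(-2)) = (-13*4³)*(9 + 2*(2*(-2))²) = (-13*64)*(9 + 2*(-4)²) = -832*(9 + 2*16) = -832*(9 + 32) = -832*41 = -34112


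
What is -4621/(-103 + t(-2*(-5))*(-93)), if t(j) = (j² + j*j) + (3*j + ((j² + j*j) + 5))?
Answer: 4621/40558 ≈ 0.11394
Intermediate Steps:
t(j) = 5 + 3*j + 4*j² (t(j) = (j² + j²) + (3*j + ((j² + j²) + 5)) = 2*j² + (3*j + (2*j² + 5)) = 2*j² + (3*j + (5 + 2*j²)) = 2*j² + (5 + 2*j² + 3*j) = 5 + 3*j + 4*j²)
-4621/(-103 + t(-2*(-5))*(-93)) = -4621/(-103 + (5 + 3*(-2*(-5)) + 4*(-2*(-5))²)*(-93)) = -4621/(-103 + (5 + 3*10 + 4*10²)*(-93)) = -4621/(-103 + (5 + 30 + 4*100)*(-93)) = -4621/(-103 + (5 + 30 + 400)*(-93)) = -4621/(-103 + 435*(-93)) = -4621/(-103 - 40455) = -4621/(-40558) = -4621*(-1/40558) = 4621/40558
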